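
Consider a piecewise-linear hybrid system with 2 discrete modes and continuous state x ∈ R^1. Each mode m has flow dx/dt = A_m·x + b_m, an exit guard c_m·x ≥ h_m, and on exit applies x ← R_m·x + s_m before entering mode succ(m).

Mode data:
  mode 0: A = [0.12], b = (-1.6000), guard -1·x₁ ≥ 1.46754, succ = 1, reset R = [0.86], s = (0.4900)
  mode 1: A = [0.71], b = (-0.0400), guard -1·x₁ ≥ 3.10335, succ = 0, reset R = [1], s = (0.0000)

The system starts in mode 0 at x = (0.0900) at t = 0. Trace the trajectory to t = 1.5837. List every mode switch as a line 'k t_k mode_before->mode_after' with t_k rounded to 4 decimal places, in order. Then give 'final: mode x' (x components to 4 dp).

1 0.9266 0->1
final: 1 -1.2646

Mode 0: guard c·x = 1.4675 hit at Δt = 0.9266 (t = 0.9266), x⁻ = (-1.4675) → reset → x⁺ = (-0.7721), jump to mode 1
Mode 1: flow for 0.6571 to horizon, guard not reached → x = (-1.2646)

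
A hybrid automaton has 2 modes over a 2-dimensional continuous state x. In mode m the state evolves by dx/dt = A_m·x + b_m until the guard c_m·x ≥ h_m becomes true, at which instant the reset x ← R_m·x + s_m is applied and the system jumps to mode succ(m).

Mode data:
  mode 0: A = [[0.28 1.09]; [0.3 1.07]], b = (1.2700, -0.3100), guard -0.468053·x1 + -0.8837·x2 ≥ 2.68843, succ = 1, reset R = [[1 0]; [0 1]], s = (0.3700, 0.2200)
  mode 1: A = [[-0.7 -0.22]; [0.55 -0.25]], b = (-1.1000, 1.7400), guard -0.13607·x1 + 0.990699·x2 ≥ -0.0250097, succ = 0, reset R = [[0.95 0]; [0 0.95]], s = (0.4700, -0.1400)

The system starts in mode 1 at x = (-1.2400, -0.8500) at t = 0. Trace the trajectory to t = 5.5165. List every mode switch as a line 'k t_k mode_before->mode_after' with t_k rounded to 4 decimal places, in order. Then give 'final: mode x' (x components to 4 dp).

1 0.5506 1->0
2 1.7768 0->1
3 3.1187 1->0
4 4.5402 0->1
final: 1 -0.7098 -0.6662

Mode 1: guard c·x = -0.0250 hit at Δt = 0.5506 (t = 0.5506), x⁻ = (-1.2960, -0.2033) → reset → x⁺ = (-0.7612, -0.3331), jump to mode 0
Mode 0: guard c·x = 2.6884 hit at Δt = 1.2262 (t = 1.7768), x⁻ = (-1.0108, -2.5069) → reset → x⁺ = (-0.6408, -2.2869), jump to mode 1
Mode 1: guard c·x = -0.0250 hit at Δt = 1.3419 (t = 3.1187), x⁻ = (-1.0199, -0.1653) → reset → x⁺ = (-0.4989, -0.2971), jump to mode 0
Mode 0: guard c·x = 2.6884 hit at Δt = 1.4215 (t = 4.5402), x⁻ = (-0.6695, -2.6876) → reset → x⁺ = (-0.2995, -2.4676), jump to mode 1
Mode 1: flow for 0.9763 to horizon, guard not reached → x = (-0.7098, -0.6662)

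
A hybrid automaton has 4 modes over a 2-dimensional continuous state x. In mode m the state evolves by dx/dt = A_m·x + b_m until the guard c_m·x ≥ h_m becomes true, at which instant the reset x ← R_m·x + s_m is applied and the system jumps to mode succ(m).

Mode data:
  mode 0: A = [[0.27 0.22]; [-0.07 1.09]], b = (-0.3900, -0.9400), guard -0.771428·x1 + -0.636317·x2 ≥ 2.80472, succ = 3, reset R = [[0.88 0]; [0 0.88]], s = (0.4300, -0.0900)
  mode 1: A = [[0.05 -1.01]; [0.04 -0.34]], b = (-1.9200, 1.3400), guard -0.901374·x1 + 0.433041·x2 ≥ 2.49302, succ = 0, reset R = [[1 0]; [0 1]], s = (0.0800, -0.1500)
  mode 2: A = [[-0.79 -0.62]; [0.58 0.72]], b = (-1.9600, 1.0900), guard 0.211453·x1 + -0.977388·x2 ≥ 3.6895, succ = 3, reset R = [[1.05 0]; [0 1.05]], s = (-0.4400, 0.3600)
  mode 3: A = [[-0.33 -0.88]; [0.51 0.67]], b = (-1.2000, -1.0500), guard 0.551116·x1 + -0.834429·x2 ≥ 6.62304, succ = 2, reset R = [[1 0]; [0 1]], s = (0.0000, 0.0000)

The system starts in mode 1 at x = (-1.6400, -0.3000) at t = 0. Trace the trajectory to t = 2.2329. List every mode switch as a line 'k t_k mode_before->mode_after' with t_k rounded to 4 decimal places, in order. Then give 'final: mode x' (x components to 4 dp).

1 0.4814 1->0
2 1.1302 0->3
final: 3 -0.9375 -4.3428

Mode 1: guard c·x = 2.4930 hit at Δt = 0.4814 (t = 0.4814), x⁻ = (-2.6204, 0.3027) → reset → x⁺ = (-2.5404, 0.1527), jump to mode 0
Mode 0: guard c·x = 2.8047 hit at Δt = 0.6488 (t = 1.1302), x⁻ = (-3.3159, -0.3878) → reset → x⁺ = (-2.4880, -0.4312), jump to mode 3
Mode 3: flow for 1.1027 to horizon, guard not reached → x = (-0.9375, -4.3428)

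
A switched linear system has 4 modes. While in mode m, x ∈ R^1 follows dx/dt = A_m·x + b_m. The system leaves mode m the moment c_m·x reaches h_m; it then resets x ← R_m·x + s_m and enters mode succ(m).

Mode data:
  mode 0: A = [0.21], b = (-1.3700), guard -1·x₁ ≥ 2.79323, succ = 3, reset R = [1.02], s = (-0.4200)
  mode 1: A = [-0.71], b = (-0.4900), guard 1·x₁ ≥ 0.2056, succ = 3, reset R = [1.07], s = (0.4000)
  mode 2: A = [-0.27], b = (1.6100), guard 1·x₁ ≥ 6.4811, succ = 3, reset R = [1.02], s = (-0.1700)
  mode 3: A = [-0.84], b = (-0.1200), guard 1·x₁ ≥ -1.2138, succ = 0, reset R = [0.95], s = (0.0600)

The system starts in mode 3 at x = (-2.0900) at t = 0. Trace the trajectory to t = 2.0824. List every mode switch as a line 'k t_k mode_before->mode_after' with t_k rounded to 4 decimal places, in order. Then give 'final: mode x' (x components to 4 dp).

1 0.7117 3->0
2 1.6711 0->3
final: 3 -2.3558

Mode 3: guard c·x = -1.2138 hit at Δt = 0.7117 (t = 0.7117), x⁻ = (-1.2138) → reset → x⁺ = (-1.0931), jump to mode 0
Mode 0: guard c·x = 2.7932 hit at Δt = 0.9594 (t = 1.6711), x⁻ = (-2.7932) → reset → x⁺ = (-3.2691), jump to mode 3
Mode 3: flow for 0.4113 to horizon, guard not reached → x = (-2.3558)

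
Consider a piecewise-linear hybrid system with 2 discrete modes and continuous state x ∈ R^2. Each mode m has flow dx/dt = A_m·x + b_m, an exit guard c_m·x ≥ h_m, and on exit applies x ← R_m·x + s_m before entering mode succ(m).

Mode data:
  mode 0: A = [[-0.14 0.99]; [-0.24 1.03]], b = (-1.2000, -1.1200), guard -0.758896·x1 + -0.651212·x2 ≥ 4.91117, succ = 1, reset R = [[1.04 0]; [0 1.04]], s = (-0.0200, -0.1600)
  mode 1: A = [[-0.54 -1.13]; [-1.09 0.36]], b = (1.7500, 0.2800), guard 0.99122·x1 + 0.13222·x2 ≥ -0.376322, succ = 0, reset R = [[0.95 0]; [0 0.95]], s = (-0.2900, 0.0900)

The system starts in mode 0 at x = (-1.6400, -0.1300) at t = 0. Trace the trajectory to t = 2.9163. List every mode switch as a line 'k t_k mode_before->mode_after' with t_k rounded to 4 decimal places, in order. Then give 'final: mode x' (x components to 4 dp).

1 1.4744 0->1
2 2.4505 1->0
final: 0 -1.4992 -1.4134

Mode 0: guard c·x = 4.9112 hit at Δt = 1.4744 (t = 1.4744), x⁻ = (-4.3956, -2.4192) → reset → x⁺ = (-4.5914, -2.6759), jump to mode 1
Mode 1: guard c·x = -0.3763 hit at Δt = 0.9761 (t = 2.4505), x⁻ = (-0.2903, -0.6698) → reset → x⁺ = (-0.5658, -0.5463), jump to mode 0
Mode 0: flow for 0.4658 to horizon, guard not reached → x = (-1.4992, -1.4134)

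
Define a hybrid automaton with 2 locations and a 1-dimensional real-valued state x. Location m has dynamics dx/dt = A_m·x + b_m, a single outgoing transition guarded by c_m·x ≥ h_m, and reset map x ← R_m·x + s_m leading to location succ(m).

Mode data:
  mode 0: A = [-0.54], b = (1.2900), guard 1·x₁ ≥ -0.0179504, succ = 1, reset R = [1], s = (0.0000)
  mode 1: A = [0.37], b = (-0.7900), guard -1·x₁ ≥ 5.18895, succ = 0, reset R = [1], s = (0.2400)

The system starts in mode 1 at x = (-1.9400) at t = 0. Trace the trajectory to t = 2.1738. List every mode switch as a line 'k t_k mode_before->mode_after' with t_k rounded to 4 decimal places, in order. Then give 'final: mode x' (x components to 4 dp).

1 1.5845 1->0
final: 0 -2.9490

Mode 1: guard c·x = 5.1890 hit at Δt = 1.5845 (t = 1.5845), x⁻ = (-5.1889) → reset → x⁺ = (-4.9489), jump to mode 0
Mode 0: flow for 0.5893 to horizon, guard not reached → x = (-2.9490)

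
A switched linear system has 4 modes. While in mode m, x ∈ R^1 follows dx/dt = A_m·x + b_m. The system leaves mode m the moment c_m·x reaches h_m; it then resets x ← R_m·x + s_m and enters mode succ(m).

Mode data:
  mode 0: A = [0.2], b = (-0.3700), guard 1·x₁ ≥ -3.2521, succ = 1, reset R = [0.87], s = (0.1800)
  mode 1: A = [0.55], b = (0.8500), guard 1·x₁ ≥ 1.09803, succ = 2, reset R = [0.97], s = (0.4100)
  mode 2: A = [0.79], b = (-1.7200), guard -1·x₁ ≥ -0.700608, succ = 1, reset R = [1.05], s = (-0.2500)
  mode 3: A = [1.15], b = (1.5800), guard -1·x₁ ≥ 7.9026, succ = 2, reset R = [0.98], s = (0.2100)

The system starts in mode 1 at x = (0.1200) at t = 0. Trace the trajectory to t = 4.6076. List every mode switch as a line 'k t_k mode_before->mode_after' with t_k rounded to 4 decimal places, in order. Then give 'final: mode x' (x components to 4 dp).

1 0.8400 1->2
2 1.7810 2->1
3 2.2601 1->2
4 3.2011 2->1
5 3.6803 1->2
final: 2 0.7165

Mode 1: guard c·x = 1.0980 hit at Δt = 0.8400 (t = 0.8400), x⁻ = (1.0980) → reset → x⁺ = (1.4751), jump to mode 2
Mode 2: guard c·x = -0.7006 hit at Δt = 0.9410 (t = 1.7810), x⁻ = (0.7006) → reset → x⁺ = (0.4856), jump to mode 1
Mode 1: guard c·x = 1.0980 hit at Δt = 0.4791 (t = 2.2601), x⁻ = (1.0980) → reset → x⁺ = (1.4751), jump to mode 2
Mode 2: guard c·x = -0.7006 hit at Δt = 0.9410 (t = 3.2011), x⁻ = (0.7006) → reset → x⁺ = (0.4856), jump to mode 1
Mode 1: guard c·x = 1.0980 hit at Δt = 0.4791 (t = 3.6803), x⁻ = (1.0980) → reset → x⁺ = (1.4751), jump to mode 2
Mode 2: flow for 0.9273 to horizon, guard not reached → x = (0.7165)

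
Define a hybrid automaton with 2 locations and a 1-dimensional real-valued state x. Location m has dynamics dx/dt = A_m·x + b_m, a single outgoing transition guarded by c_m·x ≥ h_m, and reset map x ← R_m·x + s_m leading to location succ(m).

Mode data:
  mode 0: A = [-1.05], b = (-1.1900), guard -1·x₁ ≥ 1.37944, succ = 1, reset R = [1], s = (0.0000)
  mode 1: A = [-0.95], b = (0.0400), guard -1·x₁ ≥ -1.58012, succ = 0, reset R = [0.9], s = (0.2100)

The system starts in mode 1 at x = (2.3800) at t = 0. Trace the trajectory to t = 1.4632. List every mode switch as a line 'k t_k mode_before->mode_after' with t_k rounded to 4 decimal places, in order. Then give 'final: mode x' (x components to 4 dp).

Mode 1: guard c·x = -1.5801 hit at Δt = 0.4408 (t = 0.4408), x⁻ = (1.5801) → reset → x⁺ = (1.6321), jump to mode 0
Mode 0: flow for 1.0224 to horizon, guard not reached → x = (-0.1881)

1 0.4408 1->0
final: 0 -0.1881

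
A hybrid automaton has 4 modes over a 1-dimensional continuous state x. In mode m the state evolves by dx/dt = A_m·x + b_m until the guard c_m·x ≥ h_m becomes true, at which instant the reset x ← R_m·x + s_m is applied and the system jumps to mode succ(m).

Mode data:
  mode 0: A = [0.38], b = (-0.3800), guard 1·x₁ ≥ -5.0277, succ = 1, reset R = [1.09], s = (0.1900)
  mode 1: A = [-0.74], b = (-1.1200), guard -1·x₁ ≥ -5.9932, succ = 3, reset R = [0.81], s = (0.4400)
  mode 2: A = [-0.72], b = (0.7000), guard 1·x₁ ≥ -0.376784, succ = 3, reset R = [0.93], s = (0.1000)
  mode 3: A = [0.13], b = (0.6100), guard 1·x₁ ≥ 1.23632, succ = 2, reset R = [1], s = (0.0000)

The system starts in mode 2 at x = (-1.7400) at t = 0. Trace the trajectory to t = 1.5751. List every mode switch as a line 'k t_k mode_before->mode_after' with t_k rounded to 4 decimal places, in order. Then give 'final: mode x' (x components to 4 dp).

Mode 2: guard c·x = -0.3768 hit at Δt = 0.9700 (t = 0.9700), x⁻ = (-0.3768) → reset → x⁺ = (-0.2504), jump to mode 3
Mode 3: flow for 0.6051 to horizon, guard not reached → x = (0.1131)

1 0.9700 2->3
final: 3 0.1131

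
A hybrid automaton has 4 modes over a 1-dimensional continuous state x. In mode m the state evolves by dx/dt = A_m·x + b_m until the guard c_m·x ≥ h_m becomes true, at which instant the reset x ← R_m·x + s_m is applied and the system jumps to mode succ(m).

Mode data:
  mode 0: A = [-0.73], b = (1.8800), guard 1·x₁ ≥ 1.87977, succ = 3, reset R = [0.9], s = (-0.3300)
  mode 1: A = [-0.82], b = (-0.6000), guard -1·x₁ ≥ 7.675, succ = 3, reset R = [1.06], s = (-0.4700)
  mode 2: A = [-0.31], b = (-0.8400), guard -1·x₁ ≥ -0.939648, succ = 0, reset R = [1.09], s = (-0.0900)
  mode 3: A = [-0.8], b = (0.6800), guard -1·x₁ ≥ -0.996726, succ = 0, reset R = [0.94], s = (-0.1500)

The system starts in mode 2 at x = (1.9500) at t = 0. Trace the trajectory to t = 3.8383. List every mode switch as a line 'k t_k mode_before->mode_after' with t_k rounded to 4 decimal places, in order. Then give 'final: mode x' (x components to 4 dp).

Mode 2: guard c·x = -0.9396 hit at Δt = 0.7884 (t = 0.7884), x⁻ = (0.9396) → reset → x⁺ = (0.9342), jump to mode 0
Mode 0: guard c·x = 1.8798 hit at Δt = 1.1759 (t = 1.9643), x⁻ = (1.8798) → reset → x⁺ = (1.3618), jump to mode 3
Mode 3: guard c·x = -0.9967 hit at Δt = 1.5617 (t = 3.5260), x⁻ = (0.9967) → reset → x⁺ = (0.7869), jump to mode 0
Mode 0: flow for 0.3123 to horizon, guard not reached → x = (1.1515)

1 0.7884 2->0
2 1.9643 0->3
3 3.5260 3->0
final: 0 1.1515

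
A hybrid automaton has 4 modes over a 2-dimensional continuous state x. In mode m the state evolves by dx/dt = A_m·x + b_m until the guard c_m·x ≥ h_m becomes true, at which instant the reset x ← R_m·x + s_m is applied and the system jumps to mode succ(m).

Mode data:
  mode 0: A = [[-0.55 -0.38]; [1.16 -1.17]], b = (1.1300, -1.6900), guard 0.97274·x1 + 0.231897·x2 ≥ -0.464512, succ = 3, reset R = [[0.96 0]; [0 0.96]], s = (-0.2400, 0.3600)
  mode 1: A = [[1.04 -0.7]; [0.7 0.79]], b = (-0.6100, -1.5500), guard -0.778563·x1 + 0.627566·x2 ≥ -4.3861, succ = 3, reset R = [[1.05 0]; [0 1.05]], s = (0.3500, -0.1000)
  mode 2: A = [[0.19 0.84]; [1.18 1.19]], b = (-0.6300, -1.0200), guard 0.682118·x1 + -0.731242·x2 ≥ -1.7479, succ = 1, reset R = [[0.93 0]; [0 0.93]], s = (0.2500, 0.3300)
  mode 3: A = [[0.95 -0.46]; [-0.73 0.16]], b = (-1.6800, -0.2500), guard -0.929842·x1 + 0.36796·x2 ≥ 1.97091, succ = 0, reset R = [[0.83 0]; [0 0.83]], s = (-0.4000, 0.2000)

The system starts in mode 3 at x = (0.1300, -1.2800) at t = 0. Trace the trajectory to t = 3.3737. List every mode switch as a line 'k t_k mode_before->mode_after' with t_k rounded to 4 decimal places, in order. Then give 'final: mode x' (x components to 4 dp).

Mode 3: guard c·x = 1.9709 hit at Δt = 1.3866 (t = 1.3866), x⁻ = (-2.5207, -1.0135) → reset → x⁺ = (-2.4922, -0.6412), jump to mode 0
Mode 0: guard c·x = -0.4645 hit at Δt = 1.0277 (t = 2.4143), x⁻ = (-0.0348, -1.8569) → reset → x⁺ = (-0.2735, -1.4226), jump to mode 3
Mode 3: flow for 0.9594 to horizon, guard not reached → x = (-2.3062, -1.0841)

1 1.3866 3->0
2 2.4143 0->3
final: 3 -2.3062 -1.0841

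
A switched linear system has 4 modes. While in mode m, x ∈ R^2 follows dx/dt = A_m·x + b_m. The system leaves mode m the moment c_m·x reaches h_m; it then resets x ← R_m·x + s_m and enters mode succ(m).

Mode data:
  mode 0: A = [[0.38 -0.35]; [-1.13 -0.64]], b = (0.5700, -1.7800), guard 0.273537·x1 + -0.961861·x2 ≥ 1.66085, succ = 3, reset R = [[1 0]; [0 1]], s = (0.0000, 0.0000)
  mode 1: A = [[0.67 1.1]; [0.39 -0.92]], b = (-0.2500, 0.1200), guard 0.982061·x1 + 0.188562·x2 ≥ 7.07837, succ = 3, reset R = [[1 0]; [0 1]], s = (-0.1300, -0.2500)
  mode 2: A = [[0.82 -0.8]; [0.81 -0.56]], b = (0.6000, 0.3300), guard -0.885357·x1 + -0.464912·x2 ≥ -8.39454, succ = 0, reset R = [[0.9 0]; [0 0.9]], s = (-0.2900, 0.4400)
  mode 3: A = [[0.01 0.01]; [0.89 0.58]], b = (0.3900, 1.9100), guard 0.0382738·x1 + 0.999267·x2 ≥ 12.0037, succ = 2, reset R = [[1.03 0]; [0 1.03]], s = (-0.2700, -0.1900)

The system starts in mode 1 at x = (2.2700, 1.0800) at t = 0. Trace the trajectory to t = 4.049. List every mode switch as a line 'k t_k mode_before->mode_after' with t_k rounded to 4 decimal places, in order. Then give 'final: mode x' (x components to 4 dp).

1 1.1514 1->3
2 2.0293 3->2
3 2.8634 2->0
final: 0 3.2583 0.4791

Mode 1: guard c·x = 7.0784 hit at Δt = 1.1514 (t = 1.1514), x⁻ = (6.8742, 1.7367) → reset → x⁺ = (6.7442, 1.4867), jump to mode 3
Mode 3: guard c·x = 12.0037 hit at Δt = 0.8779 (t = 2.0293), x⁻ = (7.2017, 11.7367) → reset → x⁺ = (7.1478, 11.8988), jump to mode 2
Mode 2: guard c·x = -8.3945 hit at Δt = 0.8341 (t = 2.8634), x⁻ = (3.8884, 10.6513) → reset → x⁺ = (3.2096, 10.0262), jump to mode 0
Mode 0: flow for 1.1856 to horizon, guard not reached → x = (3.2583, 0.4791)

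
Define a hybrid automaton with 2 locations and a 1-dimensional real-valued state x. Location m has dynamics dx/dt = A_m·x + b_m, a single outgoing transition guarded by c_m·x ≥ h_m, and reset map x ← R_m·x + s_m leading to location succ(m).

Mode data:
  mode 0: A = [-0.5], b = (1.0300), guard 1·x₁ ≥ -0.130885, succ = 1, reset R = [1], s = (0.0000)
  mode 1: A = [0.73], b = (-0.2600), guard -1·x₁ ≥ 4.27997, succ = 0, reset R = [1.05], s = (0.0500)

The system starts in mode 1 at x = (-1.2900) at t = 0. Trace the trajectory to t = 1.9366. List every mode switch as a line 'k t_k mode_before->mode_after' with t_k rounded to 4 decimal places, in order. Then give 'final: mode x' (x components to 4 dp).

Mode 1: guard c·x = 4.2800 hit at Δt = 1.4184 (t = 1.4184), x⁻ = (-4.2800) → reset → x⁺ = (-4.4440), jump to mode 0
Mode 0: flow for 0.5182 to horizon, guard not reached → x = (-2.9594)

1 1.4184 1->0
final: 0 -2.9594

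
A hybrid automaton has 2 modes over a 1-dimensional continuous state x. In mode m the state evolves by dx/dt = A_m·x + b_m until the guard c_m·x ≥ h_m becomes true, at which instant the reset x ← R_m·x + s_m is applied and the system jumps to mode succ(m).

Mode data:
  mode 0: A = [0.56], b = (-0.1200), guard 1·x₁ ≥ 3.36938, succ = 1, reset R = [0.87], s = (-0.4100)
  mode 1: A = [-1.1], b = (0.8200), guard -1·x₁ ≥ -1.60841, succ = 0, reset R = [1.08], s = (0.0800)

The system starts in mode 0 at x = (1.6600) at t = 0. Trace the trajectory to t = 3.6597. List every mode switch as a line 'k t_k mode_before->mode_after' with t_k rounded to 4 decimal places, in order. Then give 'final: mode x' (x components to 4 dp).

Mode 0: guard c·x = 3.3694 hit at Δt = 1.3936 (t = 1.3936), x⁻ = (3.3694) → reset → x⁺ = (2.5214), jump to mode 1
Mode 1: guard c·x = -1.6084 hit at Δt = 0.6561 (t = 2.0497), x⁻ = (1.6084) → reset → x⁺ = (1.8171), jump to mode 0
Mode 0: guard c·x = 3.3694 hit at Δt = 1.2094 (t = 3.2591), x⁻ = (3.3694) → reset → x⁺ = (2.5214), jump to mode 1
Mode 1: flow for 0.4006 to horizon, guard not reached → x = (1.8884)

1 1.3936 0->1
2 2.0497 1->0
3 3.2591 0->1
final: 1 1.8884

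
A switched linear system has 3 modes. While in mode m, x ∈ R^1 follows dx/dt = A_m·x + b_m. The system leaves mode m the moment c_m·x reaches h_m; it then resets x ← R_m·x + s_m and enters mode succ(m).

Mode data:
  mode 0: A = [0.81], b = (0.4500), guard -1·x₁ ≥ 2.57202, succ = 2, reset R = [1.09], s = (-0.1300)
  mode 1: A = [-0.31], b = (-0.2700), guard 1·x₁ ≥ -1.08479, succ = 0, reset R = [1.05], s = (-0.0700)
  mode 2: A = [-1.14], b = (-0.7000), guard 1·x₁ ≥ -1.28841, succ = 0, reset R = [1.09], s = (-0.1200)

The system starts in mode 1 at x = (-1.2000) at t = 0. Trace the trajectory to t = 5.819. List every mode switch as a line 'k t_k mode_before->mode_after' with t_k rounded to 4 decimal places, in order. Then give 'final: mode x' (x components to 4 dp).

Mode 1: guard c·x = -1.0848 hit at Δt = 1.3904 (t = 1.3904), x⁻ = (-1.0848) → reset → x⁺ = (-1.2090), jump to mode 0
Mode 0: guard c·x = 2.5720 hit at Δt = 1.3911 (t = 2.7815), x⁻ = (-2.5720) → reset → x⁺ = (-2.9335), jump to mode 2
Mode 2: guard c·x = -1.2884 hit at Δt = 1.0836 (t = 3.8651), x⁻ = (-1.2884) → reset → x⁺ = (-1.5244), jump to mode 0
Mode 0: guard c·x = 2.5720 hit at Δt = 0.9050 (t = 4.7700), x⁻ = (-2.5720) → reset → x⁺ = (-2.9335), jump to mode 2
Mode 2: flow for 1.0490 to horizon, guard not reached → x = (-1.3156)

1 1.3904 1->0
2 2.7815 0->2
3 3.8651 2->0
4 4.7700 0->2
final: 2 -1.3156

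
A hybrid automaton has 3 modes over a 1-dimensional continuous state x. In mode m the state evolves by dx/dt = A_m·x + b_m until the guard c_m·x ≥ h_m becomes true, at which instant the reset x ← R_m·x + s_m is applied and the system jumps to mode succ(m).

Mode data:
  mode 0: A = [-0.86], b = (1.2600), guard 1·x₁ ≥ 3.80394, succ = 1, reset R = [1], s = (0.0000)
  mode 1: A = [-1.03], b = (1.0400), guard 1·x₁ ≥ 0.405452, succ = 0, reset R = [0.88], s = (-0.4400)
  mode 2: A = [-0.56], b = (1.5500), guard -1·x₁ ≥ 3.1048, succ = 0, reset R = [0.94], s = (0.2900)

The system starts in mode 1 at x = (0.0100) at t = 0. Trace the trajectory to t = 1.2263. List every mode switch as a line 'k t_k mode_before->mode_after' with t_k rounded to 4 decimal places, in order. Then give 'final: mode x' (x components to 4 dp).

Mode 1: guard c·x = 0.4055 hit at Δt = 0.4888 (t = 0.4888), x⁻ = (0.4055) → reset → x⁺ = (-0.0832), jump to mode 0
Mode 0: flow for 0.7375 to horizon, guard not reached → x = (0.6440)

1 0.4888 1->0
final: 0 0.6440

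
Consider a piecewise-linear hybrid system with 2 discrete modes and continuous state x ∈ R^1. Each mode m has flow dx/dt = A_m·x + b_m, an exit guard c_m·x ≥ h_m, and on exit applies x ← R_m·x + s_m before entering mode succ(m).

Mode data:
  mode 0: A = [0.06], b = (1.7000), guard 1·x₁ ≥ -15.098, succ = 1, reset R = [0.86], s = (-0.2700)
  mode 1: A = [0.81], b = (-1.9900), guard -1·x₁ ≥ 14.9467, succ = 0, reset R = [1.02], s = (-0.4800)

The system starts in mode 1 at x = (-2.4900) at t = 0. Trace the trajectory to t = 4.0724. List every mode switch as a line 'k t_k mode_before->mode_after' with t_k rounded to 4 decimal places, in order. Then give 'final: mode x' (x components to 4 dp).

Mode 1: guard c·x = 14.9467 hit at Δt = 1.5530 (t = 1.5530), x⁻ = (-14.9467) → reset → x⁺ = (-15.7256), jump to mode 0
Mode 0: guard c·x = -15.0980 hit at Δt = 0.8097 (t = 2.3627), x⁻ = (-15.0980) → reset → x⁺ = (-13.2543), jump to mode 1
Mode 1: guard c·x = 14.9467 hit at Δt = 0.1263 (t = 2.4890), x⁻ = (-14.9467) → reset → x⁺ = (-15.7256), jump to mode 0
Mode 0: guard c·x = -15.0980 hit at Δt = 0.8097 (t = 3.2987), x⁻ = (-15.0980) → reset → x⁺ = (-13.2543), jump to mode 1
Mode 1: guard c·x = 14.9467 hit at Δt = 0.1263 (t = 3.4250), x⁻ = (-14.9467) → reset → x⁺ = (-15.7256), jump to mode 0
Mode 0: flow for 0.6474 to horizon, guard not reached → x = (-15.2263)

1 1.5530 1->0
2 2.3627 0->1
3 2.4890 1->0
4 3.2987 0->1
5 3.4250 1->0
final: 0 -15.2263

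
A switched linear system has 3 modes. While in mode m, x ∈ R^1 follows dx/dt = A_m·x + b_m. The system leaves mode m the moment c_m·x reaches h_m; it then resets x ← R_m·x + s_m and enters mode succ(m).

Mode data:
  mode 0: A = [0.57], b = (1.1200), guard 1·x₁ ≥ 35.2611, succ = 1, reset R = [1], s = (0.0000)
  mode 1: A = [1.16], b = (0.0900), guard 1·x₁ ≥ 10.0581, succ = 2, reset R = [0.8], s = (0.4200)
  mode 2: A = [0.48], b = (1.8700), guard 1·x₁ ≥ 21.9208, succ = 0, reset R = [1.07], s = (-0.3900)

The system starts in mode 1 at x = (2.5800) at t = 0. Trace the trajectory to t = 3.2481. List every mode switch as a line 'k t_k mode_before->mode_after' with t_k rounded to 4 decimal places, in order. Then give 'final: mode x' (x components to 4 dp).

1 1.1540 1->2
2 2.6881 2->0
final: 0 32.4773

Mode 1: guard c·x = 10.0581 hit at Δt = 1.1540 (t = 1.1540), x⁻ = (10.0581) → reset → x⁺ = (8.4665), jump to mode 2
Mode 2: guard c·x = 21.9208 hit at Δt = 1.5341 (t = 2.6881), x⁻ = (21.9208) → reset → x⁺ = (23.0653), jump to mode 0
Mode 0: flow for 0.5600 to horizon, guard not reached → x = (32.4773)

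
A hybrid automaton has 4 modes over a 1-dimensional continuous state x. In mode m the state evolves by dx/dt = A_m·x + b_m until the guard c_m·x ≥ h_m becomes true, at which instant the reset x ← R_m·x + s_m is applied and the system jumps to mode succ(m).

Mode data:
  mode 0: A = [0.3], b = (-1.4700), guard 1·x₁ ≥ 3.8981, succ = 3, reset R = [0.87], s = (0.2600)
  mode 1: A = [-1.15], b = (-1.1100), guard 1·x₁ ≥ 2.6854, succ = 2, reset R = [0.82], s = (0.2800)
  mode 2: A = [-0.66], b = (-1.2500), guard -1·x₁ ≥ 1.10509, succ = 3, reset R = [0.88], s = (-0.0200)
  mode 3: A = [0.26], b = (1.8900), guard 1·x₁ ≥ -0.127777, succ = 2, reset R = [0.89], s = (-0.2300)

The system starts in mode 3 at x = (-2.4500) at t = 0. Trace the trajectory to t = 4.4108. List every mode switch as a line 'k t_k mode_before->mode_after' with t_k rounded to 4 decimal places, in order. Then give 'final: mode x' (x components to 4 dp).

Mode 3: guard c·x = -0.1278 hit at Δt = 1.5127 (t = 1.5127), x⁻ = (-0.1278) → reset → x⁺ = (-0.3437), jump to mode 2
Mode 2: guard c·x = 1.1051 hit at Δt = 1.0236 (t = 2.5363), x⁻ = (-1.1051) → reset → x⁺ = (-0.9925), jump to mode 3
Mode 3: guard c·x = -0.1278 hit at Δt = 0.4964 (t = 3.0327), x⁻ = (-0.1278) → reset → x⁺ = (-0.3437), jump to mode 2
Mode 2: guard c·x = 1.1051 hit at Δt = 1.0236 (t = 4.0563), x⁻ = (-1.1051) → reset → x⁺ = (-0.9925), jump to mode 3
Mode 3: flow for 0.3545 to horizon, guard not reached → x = (-0.3864)

1 1.5127 3->2
2 2.5363 2->3
3 3.0327 3->2
4 4.0563 2->3
final: 3 -0.3864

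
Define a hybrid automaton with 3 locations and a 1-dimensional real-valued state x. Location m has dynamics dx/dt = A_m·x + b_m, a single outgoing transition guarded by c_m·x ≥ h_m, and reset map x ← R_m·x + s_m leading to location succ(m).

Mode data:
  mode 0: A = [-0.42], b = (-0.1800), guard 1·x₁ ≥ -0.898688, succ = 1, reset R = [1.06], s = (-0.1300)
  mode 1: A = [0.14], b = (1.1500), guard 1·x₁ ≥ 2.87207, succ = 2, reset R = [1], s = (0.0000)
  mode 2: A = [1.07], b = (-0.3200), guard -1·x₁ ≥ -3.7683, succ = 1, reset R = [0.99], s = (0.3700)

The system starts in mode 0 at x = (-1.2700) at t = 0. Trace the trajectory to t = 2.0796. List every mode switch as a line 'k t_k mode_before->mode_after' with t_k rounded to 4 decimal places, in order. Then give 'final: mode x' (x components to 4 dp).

1 1.3860 0->1
final: 1 -0.3554

Mode 0: guard c·x = -0.8987 hit at Δt = 1.3860 (t = 1.3860), x⁻ = (-0.8987) → reset → x⁺ = (-1.0826), jump to mode 1
Mode 1: flow for 0.6936 to horizon, guard not reached → x = (-0.3554)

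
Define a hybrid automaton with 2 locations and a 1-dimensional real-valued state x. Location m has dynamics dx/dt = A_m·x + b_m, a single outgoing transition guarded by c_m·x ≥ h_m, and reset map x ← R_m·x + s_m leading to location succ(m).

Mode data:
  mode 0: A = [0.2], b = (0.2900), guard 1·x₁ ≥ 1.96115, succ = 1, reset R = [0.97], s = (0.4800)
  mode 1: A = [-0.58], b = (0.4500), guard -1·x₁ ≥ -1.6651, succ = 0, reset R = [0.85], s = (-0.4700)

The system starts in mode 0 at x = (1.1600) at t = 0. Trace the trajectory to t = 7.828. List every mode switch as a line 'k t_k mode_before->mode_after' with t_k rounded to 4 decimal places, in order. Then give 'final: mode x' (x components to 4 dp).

Mode 0: guard c·x = 1.9611 hit at Δt = 1.3385 (t = 1.3385), x⁻ = (1.9611) → reset → x⁺ = (2.3823), jump to mode 1
Mode 1: guard c·x = -1.6651 hit at Δt = 1.0197 (t = 2.3582), x⁻ = (1.6651) → reset → x⁺ = (0.9453), jump to mode 0
Mode 0: guard c·x = 1.9611 hit at Δt = 1.7676 (t = 4.1258), x⁻ = (1.9611) → reset → x⁺ = (2.3823), jump to mode 1
Mode 1: guard c·x = -1.6651 hit at Δt = 1.0197 (t = 5.1455), x⁻ = (1.6651) → reset → x⁺ = (0.9453), jump to mode 0
Mode 0: guard c·x = 1.9611 hit at Δt = 1.7676 (t = 6.9131), x⁻ = (1.9611) → reset → x⁺ = (2.3823), jump to mode 1
Mode 1: flow for 0.9149 to horizon, guard not reached → x = (1.7208)

1 1.3385 0->1
2 2.3582 1->0
3 4.1258 0->1
4 5.1455 1->0
5 6.9131 0->1
final: 1 1.7208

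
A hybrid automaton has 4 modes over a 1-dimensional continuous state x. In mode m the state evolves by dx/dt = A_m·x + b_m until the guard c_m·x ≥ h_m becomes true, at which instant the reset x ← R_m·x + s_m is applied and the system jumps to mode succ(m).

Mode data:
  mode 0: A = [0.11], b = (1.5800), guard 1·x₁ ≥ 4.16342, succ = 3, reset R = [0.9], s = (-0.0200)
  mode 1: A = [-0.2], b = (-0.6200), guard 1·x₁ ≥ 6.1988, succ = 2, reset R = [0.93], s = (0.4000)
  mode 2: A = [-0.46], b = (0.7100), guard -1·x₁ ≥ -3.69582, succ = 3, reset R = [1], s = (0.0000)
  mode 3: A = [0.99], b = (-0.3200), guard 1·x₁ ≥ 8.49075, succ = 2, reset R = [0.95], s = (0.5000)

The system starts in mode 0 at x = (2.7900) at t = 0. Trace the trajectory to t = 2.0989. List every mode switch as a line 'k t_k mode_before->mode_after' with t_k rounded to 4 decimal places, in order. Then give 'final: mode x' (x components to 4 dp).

Mode 0: guard c·x = 4.1634 hit at Δt = 0.7002 (t = 0.7002), x⁻ = (4.1634) → reset → x⁺ = (3.7271), jump to mode 3
Mode 3: guard c·x = 8.4908 hit at Δt = 0.8841 (t = 1.5843), x⁻ = (8.4908) → reset → x⁺ = (8.5662), jump to mode 2
Mode 2: flow for 0.5146 to horizon, guard not reached → x = (7.0859)

1 0.7002 0->3
2 1.5843 3->2
final: 2 7.0859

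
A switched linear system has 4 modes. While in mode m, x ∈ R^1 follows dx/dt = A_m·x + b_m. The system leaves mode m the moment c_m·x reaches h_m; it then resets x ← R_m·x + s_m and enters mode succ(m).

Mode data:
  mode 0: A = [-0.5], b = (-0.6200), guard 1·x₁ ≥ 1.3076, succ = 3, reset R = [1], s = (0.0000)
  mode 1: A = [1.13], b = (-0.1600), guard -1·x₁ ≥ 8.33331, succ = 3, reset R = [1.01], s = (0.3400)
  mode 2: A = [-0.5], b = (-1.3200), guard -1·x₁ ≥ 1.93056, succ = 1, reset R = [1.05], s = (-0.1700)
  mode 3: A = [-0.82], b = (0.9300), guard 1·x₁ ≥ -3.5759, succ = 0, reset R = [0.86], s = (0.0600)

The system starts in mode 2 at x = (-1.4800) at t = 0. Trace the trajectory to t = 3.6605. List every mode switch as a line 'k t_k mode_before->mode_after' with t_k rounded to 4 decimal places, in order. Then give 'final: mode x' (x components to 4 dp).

Mode 2: guard c·x = 1.9306 hit at Δt = 0.9834 (t = 0.9834), x⁻ = (-1.9306) → reset → x⁺ = (-2.1971), jump to mode 1
Mode 1: guard c·x = 8.3333 hit at Δt = 1.1394 (t = 2.1228), x⁻ = (-8.3333) → reset → x⁺ = (-8.0766), jump to mode 3
Mode 3: guard c·x = -3.5759 hit at Δt = 0.8179 (t = 2.9407), x⁻ = (-3.5759) → reset → x⁺ = (-3.0153), jump to mode 0
Mode 0: flow for 0.7198 to horizon, guard not reached → x = (-2.4787)

1 0.9834 2->1
2 2.1228 1->3
3 2.9407 3->0
final: 0 -2.4787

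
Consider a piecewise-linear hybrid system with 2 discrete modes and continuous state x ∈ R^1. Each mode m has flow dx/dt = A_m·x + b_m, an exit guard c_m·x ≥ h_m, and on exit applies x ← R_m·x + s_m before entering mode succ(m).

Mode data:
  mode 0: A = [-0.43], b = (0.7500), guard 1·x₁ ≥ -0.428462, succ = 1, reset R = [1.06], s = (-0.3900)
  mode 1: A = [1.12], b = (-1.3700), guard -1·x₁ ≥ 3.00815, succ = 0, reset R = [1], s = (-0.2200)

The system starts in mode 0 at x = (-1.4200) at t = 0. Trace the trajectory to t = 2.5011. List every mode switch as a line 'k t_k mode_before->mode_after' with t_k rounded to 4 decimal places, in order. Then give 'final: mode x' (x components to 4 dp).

1 0.8743 0->1
2 1.5138 1->0
final: 0 -1.5081

Mode 0: guard c·x = -0.4285 hit at Δt = 0.8743 (t = 0.8743), x⁻ = (-0.4285) → reset → x⁺ = (-0.8442), jump to mode 1
Mode 1: guard c·x = 3.0082 hit at Δt = 0.6395 (t = 1.5138), x⁻ = (-3.0081) → reset → x⁺ = (-3.2281), jump to mode 0
Mode 0: flow for 0.9873 to horizon, guard not reached → x = (-1.5081)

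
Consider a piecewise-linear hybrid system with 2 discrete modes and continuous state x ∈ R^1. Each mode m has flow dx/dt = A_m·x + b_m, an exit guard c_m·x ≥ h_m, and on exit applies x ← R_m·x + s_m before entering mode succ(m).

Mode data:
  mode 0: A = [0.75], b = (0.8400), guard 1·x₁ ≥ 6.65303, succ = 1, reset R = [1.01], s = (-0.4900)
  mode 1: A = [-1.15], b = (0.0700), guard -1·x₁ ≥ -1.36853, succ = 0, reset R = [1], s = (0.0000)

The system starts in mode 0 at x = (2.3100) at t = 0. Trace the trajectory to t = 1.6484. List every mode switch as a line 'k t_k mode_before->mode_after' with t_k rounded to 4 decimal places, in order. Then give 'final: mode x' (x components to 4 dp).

Mode 0: guard c·x = 6.6530 hit at Δt = 1.0908 (t = 1.0908), x⁻ = (6.6530) → reset → x⁺ = (6.2296), jump to mode 1
Mode 1: flow for 0.5576 to horizon, guard not reached → x = (3.3095)

1 1.0908 0->1
final: 1 3.3095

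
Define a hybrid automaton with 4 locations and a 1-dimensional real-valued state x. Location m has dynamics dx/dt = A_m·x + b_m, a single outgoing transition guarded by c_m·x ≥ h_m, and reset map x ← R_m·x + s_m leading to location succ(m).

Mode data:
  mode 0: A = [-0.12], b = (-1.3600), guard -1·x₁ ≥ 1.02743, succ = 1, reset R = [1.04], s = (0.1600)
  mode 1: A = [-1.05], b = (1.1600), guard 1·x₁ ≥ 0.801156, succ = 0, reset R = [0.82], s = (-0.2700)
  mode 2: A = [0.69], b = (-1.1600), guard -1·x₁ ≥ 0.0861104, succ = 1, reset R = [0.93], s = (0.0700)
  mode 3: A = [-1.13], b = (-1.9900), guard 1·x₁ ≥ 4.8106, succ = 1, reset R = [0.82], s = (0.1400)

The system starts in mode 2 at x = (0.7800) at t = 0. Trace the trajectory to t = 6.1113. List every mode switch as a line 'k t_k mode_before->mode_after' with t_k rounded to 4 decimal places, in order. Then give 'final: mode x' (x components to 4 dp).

Mode 2: guard c·x = 0.0861 hit at Δt = 0.9761 (t = 0.9761), x⁻ = (-0.0861) → reset → x⁺ = (-0.0101), jump to mode 1
Mode 1: guard c·x = 0.8012 hit at Δt = 1.2388 (t = 2.2149), x⁻ = (0.8012) → reset → x⁺ = (0.3869), jump to mode 0
Mode 0: guard c·x = 1.0274 hit at Δt = 1.0717 (t = 3.2866), x⁻ = (-1.0274) → reset → x⁺ = (-0.9085), jump to mode 1
Mode 1: guard c·x = 0.8012 hit at Δt = 1.8017 (t = 5.0883), x⁻ = (0.8012) → reset → x⁺ = (0.3869), jump to mode 0
Mode 0: flow for 1.0230 to horizon, guard not reached → x = (-0.9670)

1 0.9761 2->1
2 2.2149 1->0
3 3.2866 0->1
4 5.0883 1->0
final: 0 -0.9670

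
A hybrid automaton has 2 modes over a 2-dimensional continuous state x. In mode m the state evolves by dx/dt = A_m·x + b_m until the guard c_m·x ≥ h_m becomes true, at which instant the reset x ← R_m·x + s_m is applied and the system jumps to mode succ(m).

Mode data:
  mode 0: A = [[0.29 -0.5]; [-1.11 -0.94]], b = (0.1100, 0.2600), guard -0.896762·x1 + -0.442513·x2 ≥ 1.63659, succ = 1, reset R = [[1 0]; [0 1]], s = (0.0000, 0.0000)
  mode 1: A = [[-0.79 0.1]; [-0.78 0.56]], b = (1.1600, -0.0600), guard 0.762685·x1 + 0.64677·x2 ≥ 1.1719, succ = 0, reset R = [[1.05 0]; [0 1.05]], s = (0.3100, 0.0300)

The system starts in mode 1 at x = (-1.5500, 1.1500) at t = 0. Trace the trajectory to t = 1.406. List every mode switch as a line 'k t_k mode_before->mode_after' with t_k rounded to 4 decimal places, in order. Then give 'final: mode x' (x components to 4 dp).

Mode 1: guard c·x = 1.1719 hit at Δt = 0.6361 (t = 0.6361), x⁻ = (-0.2725, 2.1332) → reset → x⁺ = (0.0239, 2.2699), jump to mode 0
Mode 0: flow for 0.7699 to horizon, guard not reached → x = (-0.6460, 1.4644)

1 0.6361 1->0
final: 0 -0.6460 1.4644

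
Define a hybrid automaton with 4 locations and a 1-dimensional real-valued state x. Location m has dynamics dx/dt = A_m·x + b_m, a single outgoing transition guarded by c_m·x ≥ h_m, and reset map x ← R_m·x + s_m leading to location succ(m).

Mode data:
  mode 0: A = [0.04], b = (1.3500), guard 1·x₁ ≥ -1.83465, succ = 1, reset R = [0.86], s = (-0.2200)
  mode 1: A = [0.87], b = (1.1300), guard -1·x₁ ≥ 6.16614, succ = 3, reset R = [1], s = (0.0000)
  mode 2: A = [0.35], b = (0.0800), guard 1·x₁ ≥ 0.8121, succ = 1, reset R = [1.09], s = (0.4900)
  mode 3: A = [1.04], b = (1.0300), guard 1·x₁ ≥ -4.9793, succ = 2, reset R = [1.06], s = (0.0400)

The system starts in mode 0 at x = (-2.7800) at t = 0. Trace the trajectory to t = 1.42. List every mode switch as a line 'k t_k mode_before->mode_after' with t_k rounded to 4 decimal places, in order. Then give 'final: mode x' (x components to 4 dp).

Mode 0: guard c·x = -1.8346 hit at Δt = 0.7517 (t = 0.7517), x⁻ = (-1.8347) → reset → x⁺ = (-1.7978), jump to mode 1
Mode 1: flow for 0.6683 to horizon, guard not reached → x = (-2.1913)

1 0.7517 0->1
final: 1 -2.1913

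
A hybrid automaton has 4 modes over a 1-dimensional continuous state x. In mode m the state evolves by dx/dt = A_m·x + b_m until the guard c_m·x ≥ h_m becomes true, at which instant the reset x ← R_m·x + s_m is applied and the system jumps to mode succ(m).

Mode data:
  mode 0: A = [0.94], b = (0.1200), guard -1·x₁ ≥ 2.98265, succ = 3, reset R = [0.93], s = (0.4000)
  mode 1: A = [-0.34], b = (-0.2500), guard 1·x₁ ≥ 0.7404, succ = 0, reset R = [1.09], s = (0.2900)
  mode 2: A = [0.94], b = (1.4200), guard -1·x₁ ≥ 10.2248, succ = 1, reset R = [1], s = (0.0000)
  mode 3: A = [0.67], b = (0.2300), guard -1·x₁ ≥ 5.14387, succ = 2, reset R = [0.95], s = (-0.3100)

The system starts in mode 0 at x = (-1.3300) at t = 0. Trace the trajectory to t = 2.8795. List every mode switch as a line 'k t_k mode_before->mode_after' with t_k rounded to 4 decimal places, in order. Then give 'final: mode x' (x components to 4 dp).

1 0.9200 0->3
2 2.2042 3->2
final: 2 -8.4647

Mode 0: guard c·x = 2.9827 hit at Δt = 0.9200 (t = 0.9200), x⁻ = (-2.9826) → reset → x⁺ = (-2.3739), jump to mode 3
Mode 3: guard c·x = 5.1439 hit at Δt = 1.2842 (t = 2.2042), x⁻ = (-5.1439) → reset → x⁺ = (-5.1967), jump to mode 2
Mode 2: flow for 0.6753 to horizon, guard not reached → x = (-8.4647)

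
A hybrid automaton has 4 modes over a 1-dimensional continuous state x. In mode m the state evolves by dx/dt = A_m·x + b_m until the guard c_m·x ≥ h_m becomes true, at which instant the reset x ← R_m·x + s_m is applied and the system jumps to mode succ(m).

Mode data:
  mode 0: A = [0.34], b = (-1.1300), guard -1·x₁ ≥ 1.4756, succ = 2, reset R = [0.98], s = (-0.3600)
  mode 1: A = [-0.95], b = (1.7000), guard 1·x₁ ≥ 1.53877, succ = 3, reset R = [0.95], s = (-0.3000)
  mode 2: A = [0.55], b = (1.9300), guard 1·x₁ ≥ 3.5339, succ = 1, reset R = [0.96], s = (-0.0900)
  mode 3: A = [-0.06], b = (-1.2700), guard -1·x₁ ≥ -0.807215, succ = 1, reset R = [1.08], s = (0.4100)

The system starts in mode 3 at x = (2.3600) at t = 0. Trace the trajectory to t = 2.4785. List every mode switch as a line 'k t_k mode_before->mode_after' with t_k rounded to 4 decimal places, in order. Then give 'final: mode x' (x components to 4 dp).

Mode 3: guard c·x = -0.8072 hit at Δt = 1.1380 (t = 1.1380), x⁻ = (0.8072) → reset → x⁺ = (1.2818), jump to mode 1
Mode 1: guard c·x = 1.5388 hit at Δt = 0.7427 (t = 1.8807), x⁻ = (1.5388) → reset → x⁺ = (1.1618), jump to mode 3
Mode 3: guard c·x = -0.8072 hit at Δt = 0.2668 (t = 2.1475), x⁻ = (0.8072) → reset → x⁺ = (1.2818), jump to mode 1
Mode 1: flow for 0.3310 to horizon, guard not reached → x = (1.4188)

1 1.1380 3->1
2 1.8807 1->3
3 2.1475 3->1
final: 1 1.4188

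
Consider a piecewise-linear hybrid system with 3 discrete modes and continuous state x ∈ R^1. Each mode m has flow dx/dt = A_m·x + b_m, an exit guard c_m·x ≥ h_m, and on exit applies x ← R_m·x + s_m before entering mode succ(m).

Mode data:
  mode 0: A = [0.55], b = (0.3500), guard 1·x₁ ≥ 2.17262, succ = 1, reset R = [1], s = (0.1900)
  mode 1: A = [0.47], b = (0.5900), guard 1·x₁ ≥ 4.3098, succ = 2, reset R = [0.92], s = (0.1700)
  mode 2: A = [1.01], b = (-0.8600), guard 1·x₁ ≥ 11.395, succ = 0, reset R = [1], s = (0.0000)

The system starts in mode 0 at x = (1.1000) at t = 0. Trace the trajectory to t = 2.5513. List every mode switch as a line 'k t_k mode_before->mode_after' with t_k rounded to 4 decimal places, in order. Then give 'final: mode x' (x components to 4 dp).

Mode 0: guard c·x = 2.1726 hit at Δt = 0.8746 (t = 0.8746), x⁻ = (2.1726) → reset → x⁺ = (2.3626), jump to mode 1
Mode 1: guard c·x = 4.3098 hit at Δt = 0.9162 (t = 1.7908), x⁻ = (4.3098) → reset → x⁺ = (4.1350), jump to mode 2
Mode 2: flow for 0.7605 to horizon, guard not reached → x = (7.9297)

1 0.8746 0->1
2 1.7908 1->2
final: 2 7.9297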